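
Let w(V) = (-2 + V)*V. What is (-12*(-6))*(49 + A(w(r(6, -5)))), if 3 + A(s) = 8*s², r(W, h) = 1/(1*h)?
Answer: 2139696/625 ≈ 3423.5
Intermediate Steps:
r(W, h) = 1/h
w(V) = V*(-2 + V)
A(s) = -3 + 8*s²
(-12*(-6))*(49 + A(w(r(6, -5)))) = (-12*(-6))*(49 + (-3 + 8*((-2 + 1/(-5))/(-5))²)) = 72*(49 + (-3 + 8*(-(-2 - ⅕)/5)²)) = 72*(49 + (-3 + 8*(-⅕*(-11/5))²)) = 72*(49 + (-3 + 8*(11/25)²)) = 72*(49 + (-3 + 8*(121/625))) = 72*(49 + (-3 + 968/625)) = 72*(49 - 907/625) = 72*(29718/625) = 2139696/625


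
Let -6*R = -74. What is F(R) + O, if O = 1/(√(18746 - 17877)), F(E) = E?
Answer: 37/3 + √869/869 ≈ 12.367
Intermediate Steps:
R = 37/3 (R = -⅙*(-74) = 37/3 ≈ 12.333)
O = √869/869 (O = 1/(√869) = √869/869 ≈ 0.033923)
F(R) + O = 37/3 + √869/869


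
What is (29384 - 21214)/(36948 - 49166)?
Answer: -4085/6109 ≈ -0.66869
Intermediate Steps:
(29384 - 21214)/(36948 - 49166) = 8170/(-12218) = 8170*(-1/12218) = -4085/6109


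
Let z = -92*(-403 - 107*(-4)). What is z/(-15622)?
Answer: 1150/7811 ≈ 0.14723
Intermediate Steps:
z = -2300 (z = -92*(-403 + 428) = -92*25 = -2300)
z/(-15622) = -2300/(-15622) = -2300*(-1/15622) = 1150/7811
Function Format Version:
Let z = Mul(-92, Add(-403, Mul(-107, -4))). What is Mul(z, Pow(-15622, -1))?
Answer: Rational(1150, 7811) ≈ 0.14723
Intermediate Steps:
z = -2300 (z = Mul(-92, Add(-403, 428)) = Mul(-92, 25) = -2300)
Mul(z, Pow(-15622, -1)) = Mul(-2300, Pow(-15622, -1)) = Mul(-2300, Rational(-1, 15622)) = Rational(1150, 7811)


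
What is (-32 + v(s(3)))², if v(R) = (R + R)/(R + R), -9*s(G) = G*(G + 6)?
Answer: 961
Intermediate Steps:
s(G) = -G*(6 + G)/9 (s(G) = -G*(G + 6)/9 = -G*(6 + G)/9)
v(R) = 1 (v(R) = (2*R)/((2*R)) = (2*R)*(1/(2*R)) = 1)
(-32 + v(s(3)))² = (-32 + 1)² = (-31)² = 961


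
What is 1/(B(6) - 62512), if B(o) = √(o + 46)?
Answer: -15628/976937523 - √13/1953875046 ≈ -1.5999e-5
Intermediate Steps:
B(o) = √(46 + o)
1/(B(6) - 62512) = 1/(√(46 + 6) - 62512) = 1/(√52 - 62512) = 1/(2*√13 - 62512) = 1/(-62512 + 2*√13)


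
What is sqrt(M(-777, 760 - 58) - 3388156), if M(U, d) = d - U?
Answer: I*sqrt(3386677) ≈ 1840.3*I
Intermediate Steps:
sqrt(M(-777, 760 - 58) - 3388156) = sqrt(((760 - 58) - 1*(-777)) - 3388156) = sqrt((702 + 777) - 3388156) = sqrt(1479 - 3388156) = sqrt(-3386677) = I*sqrt(3386677)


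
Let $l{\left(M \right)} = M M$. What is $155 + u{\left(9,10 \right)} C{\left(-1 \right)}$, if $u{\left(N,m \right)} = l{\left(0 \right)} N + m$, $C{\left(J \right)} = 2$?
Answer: $175$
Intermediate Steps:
$l{\left(M \right)} = M^{2}$
$u{\left(N,m \right)} = m$ ($u{\left(N,m \right)} = 0^{2} N + m = 0 N + m = 0 + m = m$)
$155 + u{\left(9,10 \right)} C{\left(-1 \right)} = 155 + 10 \cdot 2 = 155 + 20 = 175$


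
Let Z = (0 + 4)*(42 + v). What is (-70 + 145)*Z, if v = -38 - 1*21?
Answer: -5100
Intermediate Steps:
v = -59 (v = -38 - 21 = -59)
Z = -68 (Z = (0 + 4)*(42 - 59) = 4*(-17) = -68)
(-70 + 145)*Z = (-70 + 145)*(-68) = 75*(-68) = -5100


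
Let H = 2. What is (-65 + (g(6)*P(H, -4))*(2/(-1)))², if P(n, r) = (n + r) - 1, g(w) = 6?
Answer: 841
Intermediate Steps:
P(n, r) = -1 + n + r
(-65 + (g(6)*P(H, -4))*(2/(-1)))² = (-65 + (6*(-1 + 2 - 4))*(2/(-1)))² = (-65 + (6*(-3))*(2*(-1)))² = (-65 - 18*(-2))² = (-65 + 36)² = (-29)² = 841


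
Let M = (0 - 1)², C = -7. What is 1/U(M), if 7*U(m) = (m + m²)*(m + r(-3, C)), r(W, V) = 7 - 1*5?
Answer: 7/6 ≈ 1.1667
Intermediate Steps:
r(W, V) = 2 (r(W, V) = 7 - 5 = 2)
M = 1 (M = (-1)² = 1)
U(m) = (2 + m)*(m + m²)/7 (U(m) = ((m + m²)*(m + 2))/7 = ((m + m²)*(2 + m))/7 = ((2 + m)*(m + m²))/7 = (2 + m)*(m + m²)/7)
1/U(M) = 1/((⅐)*1*(2 + 1² + 3*1)) = 1/((⅐)*1*(2 + 1 + 3)) = 1/((⅐)*1*6) = 1/(6/7) = 7/6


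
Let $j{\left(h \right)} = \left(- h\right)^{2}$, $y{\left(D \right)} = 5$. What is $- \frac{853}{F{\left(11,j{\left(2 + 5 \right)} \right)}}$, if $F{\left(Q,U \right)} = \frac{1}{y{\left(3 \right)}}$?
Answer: $-4265$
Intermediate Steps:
$j{\left(h \right)} = h^{2}$
$F{\left(Q,U \right)} = \frac{1}{5}$
$- \frac{853}{F{\left(11,j{\left(2 + 5 \right)} \right)}} = - 853 \frac{1}{\frac{1}{5}} = \left(-853\right) 5 = -4265$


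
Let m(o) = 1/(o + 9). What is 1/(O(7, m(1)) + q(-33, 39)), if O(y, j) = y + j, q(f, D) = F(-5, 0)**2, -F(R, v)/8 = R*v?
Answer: 10/71 ≈ 0.14085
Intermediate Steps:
F(R, v) = -8*R*v
m(o) = 1/(9 + o)
q(f, D) = 0 (q(f, D) = (-8*(-5)*0)**2 = 0**2 = 0)
O(y, j) = j + y
1/(O(7, m(1)) + q(-33, 39)) = 1/((1/(9 + 1) + 7) + 0) = 1/((1/10 + 7) + 0) = 1/(71/10 + 0) = 1/(71/10) = 10/71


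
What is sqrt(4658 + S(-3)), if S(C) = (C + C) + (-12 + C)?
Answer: sqrt(4637) ≈ 68.095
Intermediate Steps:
S(C) = -12 + 3*C (S(C) = 2*C + (-12 + C) = -12 + 3*C)
sqrt(4658 + S(-3)) = sqrt(4658 + (-12 + 3*(-3))) = sqrt(4658 + (-12 - 9)) = sqrt(4658 - 21) = sqrt(4637)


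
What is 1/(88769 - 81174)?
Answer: 1/7595 ≈ 0.00013167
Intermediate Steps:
1/(88769 - 81174) = 1/7595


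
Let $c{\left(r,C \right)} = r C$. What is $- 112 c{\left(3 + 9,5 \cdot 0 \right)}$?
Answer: $0$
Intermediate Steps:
$c{\left(r,C \right)} = C r$
$- 112 c{\left(3 + 9,5 \cdot 0 \right)} = - 112 \cdot 5 \cdot 0 \left(3 + 9\right) = - 112 \cdot 0 \cdot 12 = \left(-112\right) 0 = 0$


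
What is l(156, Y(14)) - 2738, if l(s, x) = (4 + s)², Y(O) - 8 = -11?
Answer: 22862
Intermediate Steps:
Y(O) = -3 (Y(O) = 8 - 11 = -3)
l(156, Y(14)) - 2738 = (4 + 156)² - 2738 = 160² - 2738 = 25600 - 2738 = 22862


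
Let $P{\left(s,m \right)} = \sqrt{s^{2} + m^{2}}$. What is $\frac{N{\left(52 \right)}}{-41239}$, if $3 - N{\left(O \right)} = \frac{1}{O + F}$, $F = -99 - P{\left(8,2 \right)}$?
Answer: $- \frac{6470}{88292699} + \frac{2 \sqrt{17}}{88292699} \approx -7.3186 \cdot 10^{-5}$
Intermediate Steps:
$P{\left(s,m \right)} = \sqrt{m^{2} + s^{2}}$
$F = -99 - 2 \sqrt{17}$ ($F = -99 - \sqrt{2^{2} + 8^{2}} = -99 - \sqrt{4 + 64} = -99 - \sqrt{68} = -99 - 2 \sqrt{17} \approx -107.25$)
$N{\left(O \right)} = 3 - \frac{1}{-99 + O - 2 \sqrt{17}}$ ($N{\left(O \right)} = 3 - \frac{1}{O - \left(99 + 2 \sqrt{17}\right)} = 3 - \frac{1}{-99 + O - 2 \sqrt{17}}$)
$\frac{N{\left(52 \right)}}{-41239} = \frac{\frac{1}{99 - 52 + 2 \sqrt{17}} \left(298 - 156 + 6 \sqrt{17}\right)}{-41239} = \frac{298 - 156 + 6 \sqrt{17}}{99 - 52 + 2 \sqrt{17}} \left(- \frac{1}{41239}\right) = \frac{142 + 6 \sqrt{17}}{47 + 2 \sqrt{17}} \left(- \frac{1}{41239}\right) = - \frac{142 + 6 \sqrt{17}}{41239 \left(47 + 2 \sqrt{17}\right)}$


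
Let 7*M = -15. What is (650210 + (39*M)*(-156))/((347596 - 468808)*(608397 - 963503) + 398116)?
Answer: 2321365/150652273058 ≈ 1.5409e-5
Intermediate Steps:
M = -15/7 (M = (⅐)*(-15) = -15/7 ≈ -2.1429)
(650210 + (39*M)*(-156))/((347596 - 468808)*(608397 - 963503) + 398116) = (650210 + (39*(-15/7))*(-156))/((347596 - 468808)*(608397 - 963503) + 398116) = (650210 - 585/7*(-156))/(-121212*(-355106) + 398116) = (650210 + 91260/7)/(43043108472 + 398116) = (4642730/7)/43043506588 = (4642730/7)*(1/43043506588) = 2321365/150652273058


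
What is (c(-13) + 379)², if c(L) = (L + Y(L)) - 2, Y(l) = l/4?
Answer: 2082249/16 ≈ 1.3014e+5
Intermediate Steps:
Y(l) = l/4 (Y(l) = l*(¼) = l/4)
c(L) = -2 + 5*L/4 (c(L) = (L + L/4) - 2 = 5*L/4 - 2 = -2 + 5*L/4)
(c(-13) + 379)² = ((-2 + (5/4)*(-13)) + 379)² = ((-2 - 65/4) + 379)² = (-73/4 + 379)² = (1443/4)² = 2082249/16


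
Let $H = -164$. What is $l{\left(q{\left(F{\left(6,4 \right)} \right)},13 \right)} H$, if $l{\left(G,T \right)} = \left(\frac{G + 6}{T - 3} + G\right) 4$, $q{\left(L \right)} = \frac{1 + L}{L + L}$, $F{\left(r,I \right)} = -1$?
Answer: $- \frac{1968}{5} \approx -393.6$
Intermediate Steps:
$q{\left(L \right)} = \frac{1 + L}{2 L}$
$l{\left(G,T \right)} = 4 G + \frac{4 \left(6 + G\right)}{-3 + T}$ ($l{\left(G,T \right)} = \left(\frac{6 + G}{-3 + T} + G\right) 4 = \left(G + \frac{6 + G}{-3 + T}\right) 4 = 4 G + \frac{4 \left(6 + G\right)}{-3 + T}$)
$l{\left(q{\left(F{\left(6,4 \right)} \right)},13 \right)} H = \frac{4 \left(6 - 2 \frac{1 - 1}{2 \left(-1\right)} + \frac{1 - 1}{2 \left(-1\right)} 13\right)}{-3 + 13} \left(-164\right) = \frac{4 \left(6 - 2 \cdot \frac{1}{2} \left(-1\right) 0 + \frac{1}{2} \left(-1\right) 0 \cdot 13\right)}{10} \left(-164\right) = 4 \cdot \frac{1}{10} \left(6 - 0 + 0 \cdot 13\right) \left(-164\right) = 4 \cdot \frac{1}{10} \left(6 + 0 + 0\right) \left(-164\right) = 4 \cdot \frac{1}{10} \cdot 6 \left(-164\right) = \frac{12}{5} \left(-164\right) = - \frac{1968}{5}$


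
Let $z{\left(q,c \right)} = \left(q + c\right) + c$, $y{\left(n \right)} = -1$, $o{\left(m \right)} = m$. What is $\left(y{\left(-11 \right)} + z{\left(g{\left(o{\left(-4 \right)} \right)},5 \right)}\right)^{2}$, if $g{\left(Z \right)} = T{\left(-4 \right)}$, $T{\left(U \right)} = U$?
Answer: $25$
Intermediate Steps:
$g{\left(Z \right)} = -4$
$z{\left(q,c \right)} = q + 2 c$ ($z{\left(q,c \right)} = \left(c + q\right) + c = q + 2 c$)
$\left(y{\left(-11 \right)} + z{\left(g{\left(o{\left(-4 \right)} \right)},5 \right)}\right)^{2} = \left(-1 + \left(-4 + 2 \cdot 5\right)\right)^{2} = \left(-1 + \left(-4 + 10\right)\right)^{2} = \left(-1 + 6\right)^{2} = 5^{2} = 25$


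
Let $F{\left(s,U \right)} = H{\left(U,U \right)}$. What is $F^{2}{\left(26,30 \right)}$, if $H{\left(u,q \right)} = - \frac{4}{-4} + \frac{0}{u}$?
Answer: $1$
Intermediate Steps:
$H{\left(u,q \right)} = 1$ ($H{\left(u,q \right)} = \left(-4\right) \left(- \frac{1}{4}\right) + 0 = 1 + 0 = 1$)
$F{\left(s,U \right)} = 1$
$F^{2}{\left(26,30 \right)} = 1^{2} = 1$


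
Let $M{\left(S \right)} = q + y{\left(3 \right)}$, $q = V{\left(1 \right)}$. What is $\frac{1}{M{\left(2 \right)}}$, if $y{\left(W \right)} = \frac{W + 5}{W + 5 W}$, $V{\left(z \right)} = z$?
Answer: $\frac{9}{13} \approx 0.69231$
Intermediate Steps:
$y{\left(W \right)} = \frac{5 + W}{6 W}$
$q = 1$
$M{\left(S \right)} = \frac{13}{9}$ ($M{\left(S \right)} = 1 + \frac{5 + 3}{6 \cdot 3} = 1 + \frac{1}{6} \cdot \frac{1}{3} \cdot 8 = 1 + \frac{4}{9} = \frac{13}{9}$)
$\frac{1}{M{\left(2 \right)}} = \frac{1}{\frac{13}{9}} = \frac{9}{13}$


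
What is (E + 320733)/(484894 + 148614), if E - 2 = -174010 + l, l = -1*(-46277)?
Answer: 96501/316754 ≈ 0.30466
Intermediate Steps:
l = 46277
E = -127731 (E = 2 + (-174010 + 46277) = 2 - 127733 = -127731)
(E + 320733)/(484894 + 148614) = (-127731 + 320733)/(484894 + 148614) = 193002/633508 = 193002*(1/633508) = 96501/316754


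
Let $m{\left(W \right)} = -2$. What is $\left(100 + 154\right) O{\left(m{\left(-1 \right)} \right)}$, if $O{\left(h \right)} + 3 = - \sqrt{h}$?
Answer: $-762 - 254 i \sqrt{2} \approx -762.0 - 359.21 i$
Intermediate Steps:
$O{\left(h \right)} = -3 - \sqrt{h}$
$\left(100 + 154\right) O{\left(m{\left(-1 \right)} \right)} = \left(100 + 154\right) \left(-3 - \sqrt{-2}\right) = 254 \left(-3 - i \sqrt{2}\right) = -762 - 254 i \sqrt{2}$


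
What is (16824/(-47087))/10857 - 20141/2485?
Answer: -490314071879/60494787815 ≈ -8.1051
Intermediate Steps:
(16824/(-47087))/10857 - 20141/2485 = (16824*(-1/47087))*(1/10857) - 20141*1/2485 = -16824/47087*1/10857 - 20141/2485 = -5608/170407853 - 20141/2485 = -490314071879/60494787815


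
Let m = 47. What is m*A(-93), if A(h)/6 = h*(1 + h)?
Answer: 2412792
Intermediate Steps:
A(h) = 6*h*(1 + h) (A(h) = 6*(h*(1 + h)) = 6*h*(1 + h))
m*A(-93) = 47*(6*(-93)*(1 - 93)) = 47*(6*(-93)*(-92)) = 47*51336 = 2412792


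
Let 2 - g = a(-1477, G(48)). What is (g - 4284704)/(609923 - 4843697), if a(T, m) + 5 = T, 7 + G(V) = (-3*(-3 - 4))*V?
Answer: 713870/705629 ≈ 1.0117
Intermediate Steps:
G(V) = -7 + 21*V (G(V) = -7 + (-3*(-3 - 4))*V = -7 + (-3*(-7))*V = -7 + 21*V)
a(T, m) = -5 + T
g = 1484 (g = 2 - (-5 - 1477) = 2 - 1*(-1482) = 2 + 1482 = 1484)
(g - 4284704)/(609923 - 4843697) = (1484 - 4284704)/(609923 - 4843697) = -4283220/(-4233774) = -4283220*(-1/4233774) = 713870/705629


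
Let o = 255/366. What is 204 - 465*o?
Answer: -14637/122 ≈ -119.98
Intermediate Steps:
o = 85/122 (o = 255*(1/366) = 85/122 ≈ 0.69672)
204 - 465*o = 204 - 465*85/122 = 204 - 39525/122 = -14637/122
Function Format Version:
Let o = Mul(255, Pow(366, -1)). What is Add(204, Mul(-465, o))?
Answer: Rational(-14637, 122) ≈ -119.98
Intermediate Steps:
o = Rational(85, 122) (o = Mul(255, Rational(1, 366)) = Rational(85, 122) ≈ 0.69672)
Add(204, Mul(-465, o)) = Add(204, Mul(-465, Rational(85, 122))) = Add(204, Rational(-39525, 122)) = Rational(-14637, 122)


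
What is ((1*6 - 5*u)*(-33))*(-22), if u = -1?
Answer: 7986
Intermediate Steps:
((1*6 - 5*u)*(-33))*(-22) = ((1*6 - 5*(-1))*(-33))*(-22) = ((6 + 5)*(-33))*(-22) = (11*(-33))*(-22) = -363*(-22) = 7986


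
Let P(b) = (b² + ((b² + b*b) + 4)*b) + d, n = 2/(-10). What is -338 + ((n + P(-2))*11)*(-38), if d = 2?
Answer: 36348/5 ≈ 7269.6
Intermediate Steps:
n = -⅕ (n = 2*(-⅒) = -⅕ ≈ -0.20000)
P(b) = 2 + b² + b*(4 + 2*b²) (P(b) = (b² + ((b² + b*b) + 4)*b) + 2 = (b² + ((b² + b²) + 4)*b) + 2 = (b² + (2*b² + 4)*b) + 2 = (b² + (4 + 2*b²)*b) + 2 = (b² + b*(4 + 2*b²)) + 2 = 2 + b² + b*(4 + 2*b²))
-338 + ((n + P(-2))*11)*(-38) = -338 + ((-⅕ + (2 + (-2)² + 2*(-2)³ + 4*(-2)))*11)*(-38) = -338 + ((-⅕ + (2 + 4 + 2*(-8) - 8))*11)*(-38) = -338 + ((-⅕ + (2 + 4 - 16 - 8))*11)*(-38) = -338 + ((-⅕ - 18)*11)*(-38) = -338 - 91/5*11*(-38) = -338 - 1001/5*(-38) = -338 + 38038/5 = 36348/5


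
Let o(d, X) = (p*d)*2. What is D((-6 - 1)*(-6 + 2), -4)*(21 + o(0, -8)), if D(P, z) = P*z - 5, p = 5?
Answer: -2457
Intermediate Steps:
o(d, X) = 10*d (o(d, X) = (5*d)*2 = 10*d)
D(P, z) = -5 + P*z
D((-6 - 1)*(-6 + 2), -4)*(21 + o(0, -8)) = (-5 + ((-6 - 1)*(-6 + 2))*(-4))*(21 + 10*0) = (-5 - 7*(-4)*(-4))*(21 + 0) = (-5 + 28*(-4))*21 = (-5 - 112)*21 = -117*21 = -2457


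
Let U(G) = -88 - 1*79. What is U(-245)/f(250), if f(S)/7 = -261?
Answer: 167/1827 ≈ 0.091407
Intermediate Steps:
f(S) = -1827 (f(S) = 7*(-261) = -1827)
U(G) = -167 (U(G) = -88 - 79 = -167)
U(-245)/f(250) = -167/(-1827) = -167*(-1/1827) = 167/1827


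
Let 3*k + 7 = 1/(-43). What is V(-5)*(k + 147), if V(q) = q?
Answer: -93305/129 ≈ -723.29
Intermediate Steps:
k = -302/129 (k = -7/3 + (⅓)/(-43) = -7/3 + (⅓)*(-1/43) = -7/3 - 1/129 = -302/129 ≈ -2.3411)
V(-5)*(k + 147) = -5*(-302/129 + 147) = -5*18661/129 = -93305/129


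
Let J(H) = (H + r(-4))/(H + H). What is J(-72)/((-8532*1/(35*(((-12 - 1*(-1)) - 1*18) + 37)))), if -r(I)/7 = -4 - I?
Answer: -35/2133 ≈ -0.016409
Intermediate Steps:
r(I) = 28 + 7*I (r(I) = -7*(-4 - I) = 28 + 7*I)
J(H) = ½ (J(H) = (H + (28 + 7*(-4)))/(H + H) = (H + (28 - 28))/((2*H)) = (H + 0)*(1/(2*H)) = H*(1/(2*H)) = ½)
J(-72)/((-8532*1/(35*(((-12 - 1*(-1)) - 1*18) + 37)))) = 1/(2*((-8532*1/(35*(((-12 - 1*(-1)) - 1*18) + 37))))) = 1/(2*((-8532*1/(35*(((-12 + 1) - 18) + 37))))) = 1/(2*((-8532*1/(35*((-11 - 18) + 37))))) = 1/(2*((-8532*1/(35*(-29 + 37))))) = 1/(2*((-8532/(8*35)))) = 1/(2*((-8532/280))) = 1/(2*((-8532*1/280))) = 1/(2*(-2133/70)) = (½)*(-70/2133) = -35/2133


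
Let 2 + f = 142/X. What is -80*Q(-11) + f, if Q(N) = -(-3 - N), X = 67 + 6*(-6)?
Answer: 19920/31 ≈ 642.58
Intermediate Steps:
X = 31 (X = 67 - 36 = 31)
f = 80/31 (f = -2 + 142/31 = 80/31 ≈ 2.5806)
Q(N) = 3 + N
-80*Q(-11) + f = -80*(3 - 11) + 80/31 = -80*(-8) + 80/31 = 640 + 80/31 = 19920/31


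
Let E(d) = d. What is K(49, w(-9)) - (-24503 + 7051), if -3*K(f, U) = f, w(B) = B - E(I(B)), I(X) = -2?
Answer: 52307/3 ≈ 17436.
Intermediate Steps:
w(B) = 2 + B (w(B) = B - 1*(-2) = B + 2 = 2 + B)
K(f, U) = -f/3
K(49, w(-9)) - (-24503 + 7051) = -⅓*49 - (-24503 + 7051) = -49/3 - 1*(-17452) = -49/3 + 17452 = 52307/3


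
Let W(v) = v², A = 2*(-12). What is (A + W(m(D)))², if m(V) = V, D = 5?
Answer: 1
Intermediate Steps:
A = -24
(A + W(m(D)))² = (-24 + 5²)² = (-24 + 25)² = 1² = 1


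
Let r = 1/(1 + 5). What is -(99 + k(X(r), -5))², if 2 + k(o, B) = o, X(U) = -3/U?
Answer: -6241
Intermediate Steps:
r = ⅙ (r = 1/6 = ⅙ ≈ 0.16667)
k(o, B) = -2 + o
-(99 + k(X(r), -5))² = -(99 + (-2 - 3/⅙))² = -(99 + (-2 - 3*6))² = -(99 + (-2 - 18))² = -(99 - 20)² = -1*79² = -1*6241 = -6241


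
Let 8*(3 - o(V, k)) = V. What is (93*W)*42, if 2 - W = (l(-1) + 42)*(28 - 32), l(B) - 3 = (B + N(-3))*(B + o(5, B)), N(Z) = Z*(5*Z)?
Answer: 1656144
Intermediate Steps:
o(V, k) = 3 - V/8
N(Z) = 5*Z²
l(B) = 3 + (45 + B)*(19/8 + B) (l(B) = 3 + (B + 5*(-3)²)*(B + (3 - ⅛*5)) = 3 + (B + 5*9)*(B + (3 - 5/8)) = 3 + (B + 45)*(B + 19/8) = 3 + (45 + B)*(19/8 + B))
W = 424 (W = 2 - ((879/8 + (-1)² + (379/8)*(-1)) + 42)*(28 - 32) = 2 - ((879/8 + 1 - 379/8) + 42)*(-4) = 2 - (127/2 + 42)*(-4) = 2 - 211*(-4)/2 = 2 - 1*(-422) = 2 + 422 = 424)
(93*W)*42 = (93*424)*42 = 39432*42 = 1656144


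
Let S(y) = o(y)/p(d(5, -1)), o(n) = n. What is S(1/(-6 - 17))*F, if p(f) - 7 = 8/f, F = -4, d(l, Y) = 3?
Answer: 12/667 ≈ 0.017991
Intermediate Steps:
p(f) = 7 + 8/f
S(y) = 3*y/29 (S(y) = y/(7 + 8/3) = y/(29/3) = y*(3/29) = 3*y/29)
S(1/(-6 - 17))*F = (3/(29*(-6 - 17)))*(-4) = ((3/29)/(-23))*(-4) = ((3/29)*(-1/23))*(-4) = -3/667*(-4) = 12/667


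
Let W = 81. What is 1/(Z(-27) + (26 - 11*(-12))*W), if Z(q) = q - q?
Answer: 1/12798 ≈ 7.8137e-5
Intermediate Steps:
Z(q) = 0
1/(Z(-27) + (26 - 11*(-12))*W) = 1/(0 + (26 - 11*(-12))*81) = 1/(0 + (26 + 132)*81) = 1/(0 + 158*81) = 1/(0 + 12798) = 1/12798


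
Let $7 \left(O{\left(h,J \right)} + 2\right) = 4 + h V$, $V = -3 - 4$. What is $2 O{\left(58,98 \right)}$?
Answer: $- \frac{832}{7} \approx -118.86$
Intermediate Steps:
$V = -7$ ($V = -3 - 4 = -7$)
$O{\left(h,J \right)} = - \frac{10}{7} - h$ ($O{\left(h,J \right)} = -2 + \frac{4 + h \left(-7\right)}{7} = -2 + \frac{4 - 7 h}{7} = -2 - \left(- \frac{4}{7} + h\right) = - \frac{10}{7} - h$)
$2 O{\left(58,98 \right)} = 2 \left(- \frac{10}{7} - 58\right) = 2 \left(- \frac{416}{7}\right) = - \frac{832}{7}$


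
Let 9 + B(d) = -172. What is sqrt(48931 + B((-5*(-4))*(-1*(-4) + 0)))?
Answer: 25*sqrt(78) ≈ 220.79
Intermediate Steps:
B(d) = -181 (B(d) = -9 - 172 = -181)
sqrt(48931 + B((-5*(-4))*(-1*(-4) + 0))) = sqrt(48931 - 181) = sqrt(48750) = 25*sqrt(78)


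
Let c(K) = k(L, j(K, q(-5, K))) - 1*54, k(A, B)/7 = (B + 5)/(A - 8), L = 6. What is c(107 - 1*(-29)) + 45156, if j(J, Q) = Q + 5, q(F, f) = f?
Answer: 44591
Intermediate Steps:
j(J, Q) = 5 + Q
k(A, B) = 7*(5 + B)/(-8 + A) (k(A, B) = 7*((B + 5)/(A - 8)) = 7*((5 + B)/(-8 + A)) = 7*(5 + B)/(-8 + A))
c(K) = -89 - 7*K/2 (c(K) = 7*(5 + (5 + K))/(-8 + 6) - 1*54 = 7*(10 + K)/(-2) - 54 = 7*(-½)*(10 + K) - 54 = (-35 - 7*K/2) - 54 = -89 - 7*K/2)
c(107 - 1*(-29)) + 45156 = (-89 - 7*(107 - 1*(-29))/2) + 45156 = (-89 - 7*(107 + 29)/2) + 45156 = (-89 - 7/2*136) + 45156 = (-89 - 476) + 45156 = -565 + 45156 = 44591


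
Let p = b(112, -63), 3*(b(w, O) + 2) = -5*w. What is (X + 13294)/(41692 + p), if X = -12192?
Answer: 1653/62255 ≈ 0.026552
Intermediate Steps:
b(w, O) = -2 - 5*w/3 (b(w, O) = -2 + (-5*w)/3 = -2 - 5*w/3)
p = -566/3 (p = -2 - 5/3*112 = -2 - 560/3 = -566/3 ≈ -188.67)
(X + 13294)/(41692 + p) = (-12192 + 13294)/(41692 - 566/3) = 1102/(124510/3) = 1102*(3/124510) = 1653/62255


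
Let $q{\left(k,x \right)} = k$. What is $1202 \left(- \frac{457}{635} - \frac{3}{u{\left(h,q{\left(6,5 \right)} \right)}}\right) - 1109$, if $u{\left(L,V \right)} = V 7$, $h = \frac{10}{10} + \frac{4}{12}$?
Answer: $- \frac{9156338}{4445} \approx -2059.9$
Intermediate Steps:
$h = \frac{4}{3}$ ($h = 10 \cdot \frac{1}{10} + 4 \cdot \frac{1}{12} = 1 + \frac{1}{3} = \frac{4}{3} \approx 1.3333$)
$u{\left(L,V \right)} = 7 V$
$1202 \left(- \frac{457}{635} - \frac{3}{u{\left(h,q{\left(6,5 \right)} \right)}}\right) - 1109 = 1202 \left(- \frac{457}{635} - \frac{3}{7 \cdot 6}\right) - 1109 = 1202 \left(\left(-457\right) \frac{1}{635} - \frac{3}{42}\right) - 1109 = 1202 \left(- \frac{457}{635} - \frac{1}{14}\right) - 1109 = 1202 \left(- \frac{7033}{8890}\right) - 1109 = - \frac{4226833}{4445} - 1109 = - \frac{9156338}{4445}$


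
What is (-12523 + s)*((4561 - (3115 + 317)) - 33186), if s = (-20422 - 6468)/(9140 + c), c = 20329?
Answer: 11831186493089/29469 ≈ 4.0148e+8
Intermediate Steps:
s = -26890/29469 (s = (-20422 - 6468)/(9140 + 20329) = -26890/29469 ≈ -0.91248)
(-12523 + s)*((4561 - (3115 + 317)) - 33186) = (-12523 - 26890/29469)*((4561 - (3115 + 317)) - 33186) = -369067177*((4561 - 1*3432) - 33186)/29469 = -369067177*((4561 - 3432) - 33186)/29469 = -369067177*(1129 - 33186)/29469 = -369067177/29469*(-32057) = 11831186493089/29469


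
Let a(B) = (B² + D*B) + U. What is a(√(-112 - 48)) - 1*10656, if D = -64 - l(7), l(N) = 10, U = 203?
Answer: -10613 - 296*I*√10 ≈ -10613.0 - 936.03*I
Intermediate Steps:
D = -74 (D = -64 - 1*10 = -64 - 10 = -74)
a(B) = 203 + B² - 74*B (a(B) = (B² - 74*B) + 203 = 203 + B² - 74*B)
a(√(-112 - 48)) - 1*10656 = (203 + (√(-112 - 48))² - 74*√(-112 - 48)) - 1*10656 = (203 + (√(-160))² - 296*I*√10) - 10656 = (203 + (4*I*√10)² - 296*I*√10) - 10656 = (203 - 160 - 296*I*√10) - 10656 = (43 - 296*I*√10) - 10656 = -10613 - 296*I*√10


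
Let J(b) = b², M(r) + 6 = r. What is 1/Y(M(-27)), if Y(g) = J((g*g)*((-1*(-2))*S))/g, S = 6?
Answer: -1/5174928 ≈ -1.9324e-7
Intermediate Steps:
M(r) = -6 + r
Y(g) = 144*g³ (Y(g) = ((g*g)*(-1*(-2)*6))²/g = (g²*(2*6))²/g = (g²*12)²/g = (12*g²)²/g = (144*g⁴)/g = 144*g³)
1/Y(M(-27)) = 1/(144*(-6 - 27)³) = 1/(144*(-33)³) = 1/(144*(-35937)) = 1/(-5174928) = -1/5174928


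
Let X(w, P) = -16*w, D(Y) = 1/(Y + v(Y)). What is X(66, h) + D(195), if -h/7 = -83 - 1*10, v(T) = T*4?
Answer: -1029599/975 ≈ -1056.0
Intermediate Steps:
v(T) = 4*T
h = 651 (h = -7*(-83 - 1*10) = -7*(-83 - 10) = -7*(-93) = 651)
D(Y) = 1/(5*Y) (D(Y) = 1/(Y + 4*Y) = 1/(5*Y))
X(66, h) + D(195) = -16*66 + (1/5)/195 = -1056 + (1/5)*(1/195) = -1056 + 1/975 = -1029599/975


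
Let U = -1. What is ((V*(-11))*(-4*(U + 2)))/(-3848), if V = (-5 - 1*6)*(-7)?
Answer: -847/962 ≈ -0.88046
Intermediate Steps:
V = 77 (V = (-5 - 6)*(-7) = -11*(-7) = 77)
((V*(-11))*(-4*(U + 2)))/(-3848) = ((77*(-11))*(-4*(-1 + 2)))/(-3848) = -(-3388)*(-1/3848) = -847*(-4)*(-1/3848) = 3388*(-1/3848) = -847/962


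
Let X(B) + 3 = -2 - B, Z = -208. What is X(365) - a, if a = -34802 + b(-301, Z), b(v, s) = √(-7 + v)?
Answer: 34432 - 2*I*√77 ≈ 34432.0 - 17.55*I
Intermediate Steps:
X(B) = -5 - B (X(B) = -3 + (-2 - B) = -5 - B)
a = -34802 + 2*I*√77 (a = -34802 + √(-7 - 301) = -34802 + √(-308) = -34802 + 2*I*√77 ≈ -34802.0 + 17.55*I)
X(365) - a = (-5 - 1*365) - (-34802 + 2*I*√77) = (-5 - 365) + (34802 - 2*I*√77) = -370 + (34802 - 2*I*√77) = 34432 - 2*I*√77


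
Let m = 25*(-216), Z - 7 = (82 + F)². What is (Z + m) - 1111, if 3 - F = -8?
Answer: 2145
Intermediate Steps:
F = 11 (F = 3 - 1*(-8) = 3 + 8 = 11)
Z = 8656 (Z = 7 + (82 + 11)² = 7 + 93² = 7 + 8649 = 8656)
m = -5400
(Z + m) - 1111 = (8656 - 5400) - 1111 = 3256 - 1111 = 2145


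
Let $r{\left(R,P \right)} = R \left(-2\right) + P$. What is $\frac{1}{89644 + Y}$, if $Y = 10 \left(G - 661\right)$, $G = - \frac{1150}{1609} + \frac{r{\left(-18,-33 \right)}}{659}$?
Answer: $\frac{1060331}{88035994024} \approx 1.2044 \cdot 10^{-5}$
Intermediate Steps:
$r{\left(R,P \right)} = P - 2 R$ ($r{\left(R,P \right)} = - 2 R + P = P - 2 R$)
$G = - \frac{753023}{1060331}$ ($G = - \frac{1150}{1609} + \frac{-33 - -36}{659} = \left(-1150\right) \frac{1}{1609} + \left(-33 + 36\right) \frac{1}{659} = - \frac{1150}{1609} + 3 \cdot \frac{1}{659} = - \frac{1150}{1609} + \frac{3}{659} = - \frac{753023}{1060331} \approx -0.71018$)
$Y = - \frac{7016318140}{1060331}$ ($Y = 10 \left(- \frac{753023}{1060331} - 661\right) = 10 \left(- \frac{701631814}{1060331}\right) = - \frac{7016318140}{1060331} \approx -6617.1$)
$\frac{1}{89644 + Y} = \frac{1}{89644 - \frac{7016318140}{1060331}} = \frac{1}{\frac{88035994024}{1060331}} = \frac{1060331}{88035994024}$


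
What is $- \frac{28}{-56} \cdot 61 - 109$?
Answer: $- \frac{157}{2} \approx -78.5$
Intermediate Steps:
$- \frac{28}{-56} \cdot 61 - 109 = \left(-28\right) \left(- \frac{1}{56}\right) 61 - 109 = \frac{1}{2} \cdot 61 - 109 = \frac{61}{2} - 109 = - \frac{157}{2}$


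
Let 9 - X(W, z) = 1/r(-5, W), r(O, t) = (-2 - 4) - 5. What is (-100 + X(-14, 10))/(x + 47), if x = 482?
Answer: -1000/5819 ≈ -0.17185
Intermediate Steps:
r(O, t) = -11 (r(O, t) = -6 - 5 = -11)
X(W, z) = 100/11 (X(W, z) = 9 - 1/(-11) = 9 - 1*(-1/11) = 9 + 1/11 = 100/11)
(-100 + X(-14, 10))/(x + 47) = (-100 + 100/11)/(482 + 47) = -1000/11/529 = -1000/11*1/529 = -1000/5819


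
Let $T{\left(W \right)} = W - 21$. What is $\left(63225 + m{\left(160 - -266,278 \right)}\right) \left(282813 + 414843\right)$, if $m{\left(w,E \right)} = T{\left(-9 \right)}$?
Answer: $44088370920$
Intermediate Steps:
$T{\left(W \right)} = -21 + W$
$m{\left(w,E \right)} = -30$ ($m{\left(w,E \right)} = -21 - 9 = -30$)
$\left(63225 + m{\left(160 - -266,278 \right)}\right) \left(282813 + 414843\right) = \left(63225 - 30\right) \left(282813 + 414843\right) = 63195 \cdot 697656 = 44088370920$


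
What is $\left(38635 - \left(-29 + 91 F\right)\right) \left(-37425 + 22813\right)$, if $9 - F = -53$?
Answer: $-482517464$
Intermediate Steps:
$F = 62$ ($F = 9 - -53 = 9 + 53 = 62$)
$\left(38635 - \left(-29 + 91 F\right)\right) \left(-37425 + 22813\right) = \left(38635 + \left(\left(-91\right) 62 + 29\right)\right) \left(-37425 + 22813\right) = \left(38635 + \left(-5642 + 29\right)\right) \left(-14612\right) = \left(38635 - 5613\right) \left(-14612\right) = 33022 \left(-14612\right) = -482517464$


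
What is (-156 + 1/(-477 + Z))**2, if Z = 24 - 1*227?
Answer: 11253178561/462400 ≈ 24336.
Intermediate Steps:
Z = -203 (Z = 24 - 227 = -203)
(-156 + 1/(-477 + Z))**2 = (-156 + 1/(-477 - 203))**2 = (-156 + 1/(-680))**2 = (-156 - 1/680)**2 = (-106081/680)**2 = 11253178561/462400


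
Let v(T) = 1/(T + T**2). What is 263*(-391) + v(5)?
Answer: -3084989/30 ≈ -1.0283e+5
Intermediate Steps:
263*(-391) + v(5) = 263*(-391) + 1/(5*(1 + 5)) = -102833 + (1/5)/6 = -102833 + (1/5)*(1/6) = -102833 + 1/30 = -3084989/30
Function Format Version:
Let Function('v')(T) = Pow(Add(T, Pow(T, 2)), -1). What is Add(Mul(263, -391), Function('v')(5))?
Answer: Rational(-3084989, 30) ≈ -1.0283e+5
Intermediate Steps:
Add(Mul(263, -391), Function('v')(5)) = Add(Mul(263, -391), Mul(Pow(5, -1), Pow(Add(1, 5), -1))) = Add(-102833, Mul(Rational(1, 5), Pow(6, -1))) = Add(-102833, Mul(Rational(1, 5), Rational(1, 6))) = Add(-102833, Rational(1, 30)) = Rational(-3084989, 30)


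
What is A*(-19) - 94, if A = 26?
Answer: -588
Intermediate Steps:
A*(-19) - 94 = 26*(-19) - 94 = -494 - 94 = -588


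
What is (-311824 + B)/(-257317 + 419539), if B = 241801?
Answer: -23341/54074 ≈ -0.43165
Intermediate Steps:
(-311824 + B)/(-257317 + 419539) = (-311824 + 241801)/(-257317 + 419539) = -70023/162222 = -70023*1/162222 = -23341/54074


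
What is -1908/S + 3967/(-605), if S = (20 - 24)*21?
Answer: 68426/4235 ≈ 16.157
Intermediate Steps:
S = -84 (S = -4*21 = -84)
-1908/S + 3967/(-605) = -1908/(-84) + 3967/(-605) = -1908*(-1/84) + 3967*(-1/605) = 159/7 - 3967/605 = 68426/4235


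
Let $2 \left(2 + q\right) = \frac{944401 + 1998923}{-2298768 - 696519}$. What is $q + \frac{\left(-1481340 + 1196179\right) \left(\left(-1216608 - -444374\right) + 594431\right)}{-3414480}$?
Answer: $- \frac{50631320903430167}{3409115851920} \approx -14852.0$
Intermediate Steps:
$q = - \frac{2487412}{998429}$ ($q = -2 + \frac{\left(944401 + 1998923\right) \frac{1}{-2298768 - 696519}}{2} = -2 + \frac{2943324 \frac{1}{-2995287}}{2} = -2 + \frac{2943324 \left(- \frac{1}{2995287}\right)}{2} = -2 + \frac{1}{2} \left(- \frac{981108}{998429}\right) = -2 - \frac{490554}{998429} = - \frac{2487412}{998429} \approx -2.4913$)
$q + \frac{\left(-1481340 + 1196179\right) \left(\left(-1216608 - -444374\right) + 594431\right)}{-3414480} = - \frac{2487412}{998429} + \frac{\left(-1481340 + 1196179\right) \left(\left(-1216608 - -444374\right) + 594431\right)}{-3414480} = - \frac{2487412}{998429} + - 285161 \left(\left(-1216608 + 444374\right) + 594431\right) \left(- \frac{1}{3414480}\right) = - \frac{2487412}{998429} + - 285161 \left(-772234 + 594431\right) \left(- \frac{1}{3414480}\right) = - \frac{2487412}{998429} + \left(-285161\right) \left(-177803\right) \left(- \frac{1}{3414480}\right) = - \frac{2487412}{998429} + 50702481283 \left(- \frac{1}{3414480}\right) = - \frac{2487412}{998429} - \frac{50702481283}{3414480} = - \frac{50631320903430167}{3409115851920}$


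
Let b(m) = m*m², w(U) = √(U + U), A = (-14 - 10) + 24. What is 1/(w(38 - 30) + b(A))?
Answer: ¼ ≈ 0.25000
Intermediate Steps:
A = 0 (A = -24 + 24 = 0)
w(U) = √2*√U (w(U) = √(2*U) = √2*√U)
b(m) = m³
1/(w(38 - 30) + b(A)) = 1/(√2*√(38 - 30) + 0³) = 1/(√2*√8 + 0) = 1/(√2*(2*√2) + 0) = 1/(4 + 0) = 1/4 = ¼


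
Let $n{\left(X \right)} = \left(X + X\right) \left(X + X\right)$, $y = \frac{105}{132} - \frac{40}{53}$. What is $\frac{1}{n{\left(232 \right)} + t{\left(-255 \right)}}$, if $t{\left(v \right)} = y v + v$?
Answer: $\frac{2332}{501451387} \approx 4.6505 \cdot 10^{-6}$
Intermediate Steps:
$y = \frac{95}{2332}$ ($y = 105 \cdot \frac{1}{132} - \frac{40}{53} = \frac{35}{44} - \frac{40}{53} = \frac{95}{2332} \approx 0.040738$)
$n{\left(X \right)} = 4 X^{2}$ ($n{\left(X \right)} = 2 X 2 X = 4 X^{2}$)
$t{\left(v \right)} = \frac{2427 v}{2332}$ ($t{\left(v \right)} = \frac{95 v}{2332} + v = \frac{2427 v}{2332}$)
$\frac{1}{n{\left(232 \right)} + t{\left(-255 \right)}} = \frac{1}{4 \cdot 232^{2} + \frac{2427}{2332} \left(-255\right)} = \frac{1}{4 \cdot 53824 - \frac{618885}{2332}} = \frac{1}{215296 - \frac{618885}{2332}} = \frac{1}{\frac{501451387}{2332}} = \frac{2332}{501451387}$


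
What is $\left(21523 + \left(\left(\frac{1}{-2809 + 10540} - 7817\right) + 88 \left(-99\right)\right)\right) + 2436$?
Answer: $\frac{57441331}{7731} \approx 7430.0$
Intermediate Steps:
$\left(21523 + \left(\left(\frac{1}{-2809 + 10540} - 7817\right) + 88 \left(-99\right)\right)\right) + 2436 = \left(21523 - \left(16529 - \frac{1}{7731}\right)\right) + 2436 = \left(21523 + \left(\left(\frac{1}{7731} - 7817\right) - 8712\right)\right) + 2436 = \left(21523 - \frac{127785698}{7731}\right) + 2436 = \frac{38608615}{7731} + 2436 = \frac{57441331}{7731}$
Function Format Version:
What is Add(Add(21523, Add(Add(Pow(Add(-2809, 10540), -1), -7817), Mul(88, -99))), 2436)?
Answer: Rational(57441331, 7731) ≈ 7430.0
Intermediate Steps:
Add(Add(21523, Add(Add(Pow(Add(-2809, 10540), -1), -7817), Mul(88, -99))), 2436) = Add(Add(21523, Add(Add(Pow(7731, -1), -7817), -8712)), 2436) = Add(Add(21523, Add(Add(Rational(1, 7731), -7817), -8712)), 2436) = Add(Add(21523, Add(Rational(-60433226, 7731), -8712)), 2436) = Add(Add(21523, Rational(-127785698, 7731)), 2436) = Add(Rational(38608615, 7731), 2436) = Rational(57441331, 7731)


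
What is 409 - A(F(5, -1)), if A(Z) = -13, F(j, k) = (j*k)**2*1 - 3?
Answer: 422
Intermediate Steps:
F(j, k) = -3 + j**2*k**2 (F(j, k) = (j**2*k**2)*1 - 3 = j**2*k**2 - 3 = -3 + j**2*k**2)
409 - A(F(5, -1)) = 409 - 1*(-13) = 409 + 13 = 422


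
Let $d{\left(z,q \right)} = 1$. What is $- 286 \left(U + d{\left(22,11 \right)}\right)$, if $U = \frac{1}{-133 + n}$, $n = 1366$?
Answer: $- \frac{352924}{1233} \approx -286.23$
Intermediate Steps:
$U = \frac{1}{1233}$ ($U = \frac{1}{-133 + 1366} = \frac{1}{1233} \approx 0.00081103$)
$- 286 \left(U + d{\left(22,11 \right)}\right) = - 286 \left(\frac{1}{1233} + 1\right) = \left(-286\right) \frac{1234}{1233} = - \frac{352924}{1233}$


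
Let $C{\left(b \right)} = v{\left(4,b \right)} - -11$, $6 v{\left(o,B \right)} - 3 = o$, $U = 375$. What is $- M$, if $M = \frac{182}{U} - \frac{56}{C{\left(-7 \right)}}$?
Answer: $\frac{112714}{27375} \approx 4.1174$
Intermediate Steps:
$v{\left(o,B \right)} = \frac{1}{2} + \frac{o}{6}$
$C{\left(b \right)} = \frac{73}{6}$ ($C{\left(b \right)} = \left(\frac{1}{2} + \frac{1}{6} \cdot 4\right) - -11 = \left(\frac{1}{2} + \frac{2}{3}\right) + 11 = \frac{7}{6} + 11 = \frac{73}{6}$)
$M = - \frac{112714}{27375}$ ($M = \frac{182}{375} - \frac{56}{\frac{73}{6}} = 182 \cdot \frac{1}{375} - \frac{336}{73} = \frac{182}{375} - \frac{336}{73} = - \frac{112714}{27375} \approx -4.1174$)
$- M = \left(-1\right) \left(- \frac{112714}{27375}\right) = \frac{112714}{27375}$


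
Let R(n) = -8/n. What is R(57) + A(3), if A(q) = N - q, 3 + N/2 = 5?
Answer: 49/57 ≈ 0.85965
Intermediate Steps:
N = 4 (N = -6 + 2*5 = -6 + 10 = 4)
A(q) = 4 - q
R(57) + A(3) = -8/57 + (4 - 1*3) = -8*1/57 + (4 - 3) = -8/57 + 1 = 49/57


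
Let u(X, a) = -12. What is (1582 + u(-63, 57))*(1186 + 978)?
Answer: 3397480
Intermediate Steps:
(1582 + u(-63, 57))*(1186 + 978) = (1582 - 12)*(1186 + 978) = 1570*2164 = 3397480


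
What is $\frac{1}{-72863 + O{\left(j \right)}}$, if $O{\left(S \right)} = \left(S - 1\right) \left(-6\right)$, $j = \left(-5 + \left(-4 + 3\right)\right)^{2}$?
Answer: $- \frac{1}{73073} \approx -1.3685 \cdot 10^{-5}$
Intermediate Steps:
$j = 36$ ($j = \left(-5 - 1\right)^{2} = \left(-6\right)^{2} = 36$)
$O{\left(S \right)} = 6 - 6 S$ ($O{\left(S \right)} = \left(-1 + S\right) \left(-6\right) = 6 - 6 S$)
$\frac{1}{-72863 + O{\left(j \right)}} = \frac{1}{-72863 + \left(6 - 216\right)} = \frac{1}{-72863 - 210} = \frac{1}{-73073} = - \frac{1}{73073}$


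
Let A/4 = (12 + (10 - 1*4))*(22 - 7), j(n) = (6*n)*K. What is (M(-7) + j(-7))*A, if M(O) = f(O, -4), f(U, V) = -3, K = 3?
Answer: -139320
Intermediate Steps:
j(n) = 18*n (j(n) = (6*n)*3 = 18*n)
M(O) = -3
A = 1080 (A = 4*((12 + (10 - 1*4))*(22 - 7)) = 4*((12 + (10 - 4))*15) = 4*((12 + 6)*15) = 4*(18*15) = 4*270 = 1080)
(M(-7) + j(-7))*A = (-3 + 18*(-7))*1080 = (-3 - 126)*1080 = -129*1080 = -139320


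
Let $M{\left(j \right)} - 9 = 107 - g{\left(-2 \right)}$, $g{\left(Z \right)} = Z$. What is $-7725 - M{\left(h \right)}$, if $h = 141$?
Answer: $-7843$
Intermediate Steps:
$M{\left(j \right)} = 118$ ($M{\left(j \right)} = 9 + \left(107 - -2\right) = 9 + \left(107 + 2\right) = 9 + 109 = 118$)
$-7725 - M{\left(h \right)} = -7725 - 118 = -7843$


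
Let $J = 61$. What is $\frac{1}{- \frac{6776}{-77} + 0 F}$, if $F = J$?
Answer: $\frac{1}{88} \approx 0.011364$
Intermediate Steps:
$F = 61$
$\frac{1}{- \frac{6776}{-77} + 0 F} = \frac{1}{- \frac{6776}{-77} + 0 \cdot 61} = \frac{1}{\left(-6776\right) \left(- \frac{1}{77}\right) + 0} = \frac{1}{88 + 0} = \frac{1}{88}$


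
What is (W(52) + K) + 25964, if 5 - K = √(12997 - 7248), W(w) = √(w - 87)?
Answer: 25969 - √5749 + I*√35 ≈ 25893.0 + 5.9161*I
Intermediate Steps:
W(w) = √(-87 + w)
K = 5 - √5749 (K = 5 - √(12997 - 7248) = 5 - √5749 ≈ -70.822)
(W(52) + K) + 25964 = (√(-87 + 52) + (5 - √5749)) + 25964 = (√(-35) + (5 - √5749)) + 25964 = (I*√35 + (5 - √5749)) + 25964 = (5 - √5749 + I*√35) + 25964 = 25969 - √5749 + I*√35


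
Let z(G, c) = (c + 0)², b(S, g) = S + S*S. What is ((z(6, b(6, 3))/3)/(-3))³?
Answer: -7529536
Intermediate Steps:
b(S, g) = S + S²
z(G, c) = c²
((z(6, b(6, 3))/3)/(-3))³ = (((6*(1 + 6))²/3)/(-3))³ = (((6*7)²*(⅓))*(-⅓))³ = ((42²*(⅓))*(-⅓))³ = ((1764*(⅓))*(-⅓))³ = (588*(-⅓))³ = (-196)³ = -7529536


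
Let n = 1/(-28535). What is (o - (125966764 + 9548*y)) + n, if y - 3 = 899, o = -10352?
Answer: -3840508871421/28535 ≈ -1.3459e+8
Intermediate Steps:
y = 902 (y = 3 + 899 = 902)
n = -1/28535 ≈ -3.5045e-5
(o - (125966764 + 9548*y)) + n = (-10352 - 9548/(1/(902 + 13193))) - 1/28535 = (-10352 - 9548/(1/14095)) - 1/28535 = (-10352 - 9548/1/14095) - 1/28535 = (-10352 - 9548*14095) - 1/28535 = (-10352 - 134579060) - 1/28535 = -134589412 - 1/28535 = -3840508871421/28535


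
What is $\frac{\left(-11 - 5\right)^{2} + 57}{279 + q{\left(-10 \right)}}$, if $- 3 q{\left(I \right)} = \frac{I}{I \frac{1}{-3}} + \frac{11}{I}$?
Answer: $\frac{9390}{8411} \approx 1.1164$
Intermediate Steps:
$q{\left(I \right)} = 1 - \frac{11}{3 I}$ ($q{\left(I \right)} = - \frac{\frac{I}{I \frac{1}{-3}} + \frac{11}{I}}{3} = - \frac{\frac{I}{I \left(- \frac{1}{3}\right)} + \frac{11}{I}}{3} = - \frac{\frac{I}{\left(- \frac{1}{3}\right) I} + \frac{11}{I}}{3} = - \frac{I \left(- \frac{3}{I}\right) + \frac{11}{I}}{3} = - \frac{-3 + \frac{11}{I}}{3} = 1 - \frac{11}{3 I}$)
$\frac{\left(-11 - 5\right)^{2} + 57}{279 + q{\left(-10 \right)}} = \frac{\left(-11 - 5\right)^{2} + 57}{279 + \frac{- \frac{11}{3} - 10}{-10}} = \frac{\left(-16\right)^{2} + 57}{279 - - \frac{41}{30}} = \frac{256 + 57}{279 + \frac{41}{30}} = \frac{313}{\frac{8411}{30}} = 313 \cdot \frac{30}{8411} = \frac{9390}{8411}$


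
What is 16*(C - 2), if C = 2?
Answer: 0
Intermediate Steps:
16*(C - 2) = 16*(2 - 2) = 16*0 = 0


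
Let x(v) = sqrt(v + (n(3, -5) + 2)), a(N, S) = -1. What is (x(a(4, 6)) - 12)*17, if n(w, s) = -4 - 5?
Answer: -204 + 34*I*sqrt(2) ≈ -204.0 + 48.083*I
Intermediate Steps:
n(w, s) = -9
x(v) = sqrt(-7 + v) (x(v) = sqrt(v + (-9 + 2)) = sqrt(v - 7) = sqrt(-7 + v))
(x(a(4, 6)) - 12)*17 = (sqrt(-7 - 1) - 12)*17 = (sqrt(-8) - 12)*17 = (2*I*sqrt(2) - 12)*17 = (-12 + 2*I*sqrt(2))*17 = -204 + 34*I*sqrt(2)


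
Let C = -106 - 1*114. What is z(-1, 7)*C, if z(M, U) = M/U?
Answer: 220/7 ≈ 31.429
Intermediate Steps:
C = -220 (C = -106 - 114 = -220)
z(-1, 7)*C = -1/7*(-220) = -1*⅐*(-220) = -⅐*(-220) = 220/7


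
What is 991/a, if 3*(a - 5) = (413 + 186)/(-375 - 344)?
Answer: 2137587/10186 ≈ 209.86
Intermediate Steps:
a = 10186/2157 (a = 5 + ((413 + 186)/(-375 - 344))/3 = 5 + (599/(-719))/3 = 5 + (599*(-1/719))/3 = 5 + (⅓)*(-599/719) = 5 - 599/2157 = 10186/2157 ≈ 4.7223)
991/a = 991/(10186/2157) = 991*(2157/10186) = 2137587/10186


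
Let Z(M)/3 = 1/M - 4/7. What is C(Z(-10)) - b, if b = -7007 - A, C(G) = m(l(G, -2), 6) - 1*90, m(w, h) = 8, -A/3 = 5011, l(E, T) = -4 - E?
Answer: -8108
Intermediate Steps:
A = -15033 (A = -3*5011 = -15033)
Z(M) = -12/7 + 3/M (Z(M) = 3*(1/M - 4/7) = 3*(-4/7 + 1/M) = -12/7 + 3/M)
C(G) = -82 (C(G) = 8 - 1*90 = 8 - 90 = -82)
b = 8026 (b = -7007 - 1*(-15033) = -7007 + 15033 = 8026)
C(Z(-10)) - b = -82 - 1*8026 = -82 - 8026 = -8108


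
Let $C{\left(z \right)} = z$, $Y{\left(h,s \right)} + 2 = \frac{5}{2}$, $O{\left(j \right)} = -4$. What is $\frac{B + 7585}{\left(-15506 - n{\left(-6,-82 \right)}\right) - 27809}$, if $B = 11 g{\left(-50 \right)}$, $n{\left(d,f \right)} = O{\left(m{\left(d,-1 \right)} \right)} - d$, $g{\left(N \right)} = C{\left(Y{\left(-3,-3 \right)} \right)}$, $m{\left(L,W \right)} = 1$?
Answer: $- \frac{15181}{86634} \approx -0.17523$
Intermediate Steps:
$Y{\left(h,s \right)} = \frac{1}{2}$ ($Y{\left(h,s \right)} = -2 + \frac{5}{2} = \frac{1}{2}$)
$g{\left(N \right)} = \frac{1}{2}$
$n{\left(d,f \right)} = -4 - d$
$B = \frac{11}{2}$ ($B = 11 \cdot \frac{1}{2} = \frac{11}{2} \approx 5.5$)
$\frac{B + 7585}{\left(-15506 - n{\left(-6,-82 \right)}\right) - 27809} = \frac{\frac{11}{2} + 7585}{\left(-15506 - \left(-4 - -6\right)\right) - 27809} = \frac{15181}{2 \left(\left(-15506 - \left(-4 + 6\right)\right) - 27809\right)} = \frac{15181}{2 \left(\left(-15506 - 2\right) - 27809\right)} = \frac{15181}{2 \left(-15508 - 27809\right)} = \frac{15181}{2 \left(-43317\right)} = \frac{15181}{2} \left(- \frac{1}{43317}\right) = - \frac{15181}{86634}$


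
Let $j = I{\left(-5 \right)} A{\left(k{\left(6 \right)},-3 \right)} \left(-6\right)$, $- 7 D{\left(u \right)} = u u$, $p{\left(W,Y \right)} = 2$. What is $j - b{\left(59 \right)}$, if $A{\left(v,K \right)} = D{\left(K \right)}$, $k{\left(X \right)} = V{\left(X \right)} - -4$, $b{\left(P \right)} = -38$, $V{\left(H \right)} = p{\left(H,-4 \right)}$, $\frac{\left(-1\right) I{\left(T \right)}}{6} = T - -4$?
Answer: $\frac{590}{7} \approx 84.286$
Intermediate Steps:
$I{\left(T \right)} = -24 - 6 T$ ($I{\left(T \right)} = - 6 \left(T - -4\right) = - 6 \left(T + 4\right) = - 6 \left(4 + T\right) = -24 - 6 T$)
$V{\left(H \right)} = 2$
$k{\left(X \right)} = 6$ ($k{\left(X \right)} = 2 - -4 = 2 + 4 = 6$)
$D{\left(u \right)} = - \frac{u^{2}}{7}$ ($D{\left(u \right)} = - \frac{u u}{7} = - \frac{u^{2}}{7}$)
$A{\left(v,K \right)} = - \frac{K^{2}}{7}$
$j = \frac{324}{7}$ ($j = \left(-24 - -30\right) \left(- \frac{\left(-3\right)^{2}}{7}\right) \left(-6\right) = \left(-24 + 30\right) \left(\left(- \frac{1}{7}\right) 9\right) \left(-6\right) = 6 \left(- \frac{9}{7}\right) \left(-6\right) = \left(- \frac{54}{7}\right) \left(-6\right) = \frac{324}{7} \approx 46.286$)
$j - b{\left(59 \right)} = \frac{324}{7} - -38 = \frac{324}{7} + 38 = \frac{590}{7}$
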